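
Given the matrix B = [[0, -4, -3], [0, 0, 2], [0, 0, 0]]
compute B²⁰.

B is strictly triangular, hence nilpotent: B³ = 0, so B²⁰ = 0.

[[0, 0, 0], [0, 0, 0], [0, 0, 0]]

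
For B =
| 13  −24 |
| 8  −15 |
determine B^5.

[[733, −1464], [488, −975]]

tr B = −2 and det B = −3, so the characteristic polynomial is λ² − (−2)λ + (−3) with roots 1 and −3.
Eigenvectors give P = [[2, 3], [1, 2]] with P⁻¹ = [[2, −3], [−1, 2]], and B = P·diag(1, −3)·P⁻¹.
Then B^5 = P·diag(1, −243)·P⁻¹ = [[2, −729], [1, −486]] · [[2, −3], [−1, 2]] = [[733, −1464], [488, −975]].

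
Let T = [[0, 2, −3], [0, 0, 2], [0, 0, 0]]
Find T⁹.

[[0, 0, 0], [0, 0, 0], [0, 0, 0]]

T is strictly triangular, hence nilpotent: T³ = 0, so T⁹ = 0.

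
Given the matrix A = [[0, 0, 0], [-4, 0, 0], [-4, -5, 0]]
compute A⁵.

A is strictly triangular, hence nilpotent: A³ = 0, so A⁵ = 0.

[[0, 0, 0], [0, 0, 0], [0, 0, 0]]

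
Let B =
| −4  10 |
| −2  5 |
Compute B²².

B² = B (a projection; rank 1, trace 1), so B²² = B.

[[−4, 10], [−2, 5]]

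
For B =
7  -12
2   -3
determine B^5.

[[727, -1452], [242, -483]]

tr B = 4 and det B = 3, so the characteristic polynomial is λ² − (4)λ + (3) with roots 1 and 3.
Eigenvectors give P = [[2, -3], [1, -1]] with P⁻¹ = [[-1, 3], [-1, 2]], and B = P·diag(1, 3)·P⁻¹.
Then B^5 = P·diag(1, 243)·P⁻¹ = [[2, -729], [1, -243]] · [[-1, 3], [-1, 2]] = [[727, -1452], [242, -483]].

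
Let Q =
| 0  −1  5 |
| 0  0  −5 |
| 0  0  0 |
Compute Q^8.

Q is strictly triangular, hence nilpotent: Q^3 = 0, so Q^8 = 0.

[[0, 0, 0], [0, 0, 0], [0, 0, 0]]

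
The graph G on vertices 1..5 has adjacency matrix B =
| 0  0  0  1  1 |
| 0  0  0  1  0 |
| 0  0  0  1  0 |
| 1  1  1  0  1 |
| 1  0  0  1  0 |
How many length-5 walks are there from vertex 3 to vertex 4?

18

The number of length-5 walks from vertex 3 to vertex 4 is entry (3,4) of B^5, where B is the adjacency matrix.
B^2 = [[2, 1, 1, 1, 1], [1, 1, 1, 0, 1], [1, 1, 1, 0, 1], [1, 0, 0, 4, 1], [1, 1, 1, 1, 2]]
B^3 = [[2, 1, 1, 5, 3], [1, 0, 0, 4, 1], [1, 0, 0, 4, 1], [5, 4, 4, 2, 5], [3, 1, 1, 5, 2]]
B^4 = [[8, 5, 5, 7, 7], [5, 4, 4, 2, 5], [5, 4, 4, 2, 5], [7, 2, 2, 18, 7], [7, 5, 5, 7, 8]]
B^5 = [[14, 7, 7, 25, 15], [7, 2, 2, 18, 7], [7, 2, 2, 18, 7], [25, 18, 18, 18, 25], [15, 7, 7, 25, 14]]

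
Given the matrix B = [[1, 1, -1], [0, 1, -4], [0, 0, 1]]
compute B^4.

B = I + N where N = [[0, 1, -1], [0, 0, -4], [0, 0, 0]] is strictly upper-triangular, so N^3 = 0.
(I + N)^4 = I + 4·N + 6·N^2 = [[1, 4, -28], [0, 1, -16], [0, 0, 1]].

[[1, 4, -28], [0, 1, -16], [0, 0, 1]]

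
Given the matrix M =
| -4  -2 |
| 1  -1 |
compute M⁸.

tr M = -5 and det M = 6, so the characteristic polynomial is λ² − (-5)λ + (6) with roots -3 and -2.
Eigenvectors give P = [[-2, -1], [1, 1]] with P⁻¹ = [[-1, -1], [1, 2]], and M = P·diag(-3, -2)·P⁻¹.
Then M⁸ = P·diag(6561, 256)·P⁻¹ = [[-13122, -256], [6561, 256]] · [[-1, -1], [1, 2]] = [[12866, 12610], [-6305, -6049]].

[[12866, 12610], [-6305, -6049]]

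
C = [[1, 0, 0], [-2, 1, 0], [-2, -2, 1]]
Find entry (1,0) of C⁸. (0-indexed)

-16

C = I + N where N = [[0, 0, 0], [-2, 0, 0], [-2, -2, 0]] is strictly lower-triangular, so N³ = 0.
(I + N)⁸ = I + 8·N + 28·N² = [[1, 0, 0], [-16, 1, 0], [96, -16, 1]].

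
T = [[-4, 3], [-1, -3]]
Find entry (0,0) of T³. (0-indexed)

T² = [[13, -21], [7, 6]]
T³ = [[-31, 102], [-34, 3]]

-31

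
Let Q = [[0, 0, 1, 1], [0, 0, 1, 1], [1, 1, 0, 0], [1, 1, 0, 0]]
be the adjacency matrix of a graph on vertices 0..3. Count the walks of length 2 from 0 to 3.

The number of length-2 walks from vertex 0 to vertex 3 is entry (0,3) of Q^2, where Q is the adjacency matrix.
Q^2 = [[2, 2, 0, 0], [2, 2, 0, 0], [0, 0, 2, 2], [0, 0, 2, 2]]

0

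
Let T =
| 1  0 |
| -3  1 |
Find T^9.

[[1, 0], [-27, 1]]

T = I + N where N = [[0, 0], [-3, 0]] is strictly lower-triangular, so N^2 = 0.
(I + N)^9 = I + 9·N = [[1, 0], [-27, 1]].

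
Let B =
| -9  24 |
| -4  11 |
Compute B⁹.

tr B = 2 and det B = -3, so the characteristic polynomial is λ² − (2)λ + (-3) with roots 3 and -1.
Eigenvectors give P = [[2, 3], [1, 1]] with P⁻¹ = [[-1, 3], [1, -2]], and B = P·diag(3, -1)·P⁻¹.
Then B⁹ = P·diag(19683, -1)·P⁻¹ = [[39366, -3], [19683, -1]] · [[-1, 3], [1, -2]] = [[-39369, 118104], [-19684, 59051]].

[[-39369, 118104], [-19684, 59051]]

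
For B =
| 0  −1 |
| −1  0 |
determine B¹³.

[[0, −1], [−1, 0]]

B² = I (check: tr B = 0 and det B = −1), so B¹³ = B since 13 is odd.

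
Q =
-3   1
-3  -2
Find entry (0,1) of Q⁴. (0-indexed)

-35

Q² = [[6, -5], [15, 1]]
Q³ = [[-3, 16], [-48, 13]]
Q⁴ = [[-39, -35], [105, -74]]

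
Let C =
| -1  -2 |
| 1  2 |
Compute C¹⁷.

[[-1, -2], [1, 2]]

C² = C (a projection; rank 1, trace 1), so C¹⁷ = C.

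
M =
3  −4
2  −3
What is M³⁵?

M² = I (check: tr M = 0 and det M = −1), so M³⁵ = M since 35 is odd.

[[3, −4], [2, −3]]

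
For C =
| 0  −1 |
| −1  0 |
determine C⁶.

C² = I (check: tr C = 0 and det C = −1), so C⁶ = I since 6 is even.

[[1, 0], [0, 1]]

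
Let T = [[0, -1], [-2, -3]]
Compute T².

[[2, 3], [6, 11]]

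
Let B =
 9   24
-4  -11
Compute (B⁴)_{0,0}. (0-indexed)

tr B = -2 and det B = -3, so the characteristic polynomial is λ² − (-2)λ + (-3) with roots -3 and 1.
Eigenvectors give P = [[-2, -3], [1, 1]] with P⁻¹ = [[1, 3], [-1, -2]], and B = P·diag(-3, 1)·P⁻¹.
Then B⁴ = P·diag(81, 1)·P⁻¹ = [[-162, -3], [81, 1]] · [[1, 3], [-1, -2]] = [[-159, -480], [80, 241]].

-159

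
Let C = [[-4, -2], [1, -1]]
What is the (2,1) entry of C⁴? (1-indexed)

-65

tr C = -5 and det C = 6, so the characteristic polynomial is λ² − (-5)λ + (6) with roots -2 and -3.
Eigenvectors give P = [[-1, 2], [1, -1]] with P⁻¹ = [[1, 2], [1, 1]], and C = P·diag(-2, -3)·P⁻¹.
Then C⁴ = P·diag(16, 81)·P⁻¹ = [[-16, 162], [16, -81]] · [[1, 2], [1, 1]] = [[146, 130], [-65, -49]].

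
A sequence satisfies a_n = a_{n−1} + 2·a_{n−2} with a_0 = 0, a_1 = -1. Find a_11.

With companion matrix C = [[1, 2], [1, 0]], [a_n, a_{n−1}]ᵀ = C·[a_{n−1}, a_{n−2}]ᵀ, so [a_11, a_10]ᵀ = C^10·[a_1, a_0]ᵀ.
C^10 = [[683, 682], [341, 342]], giving [a_11, a_10]ᵀ = [[-683], [-341]].

-683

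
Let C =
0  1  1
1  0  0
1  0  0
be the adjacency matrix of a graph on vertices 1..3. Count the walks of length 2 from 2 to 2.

1

The number of length-2 walks from vertex 2 to vertex 2 is entry (2,2) of C², where C is the adjacency matrix.
C² = [[2, 0, 0], [0, 1, 1], [0, 1, 1]]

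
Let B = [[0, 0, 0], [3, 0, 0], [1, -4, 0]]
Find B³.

[[0, 0, 0], [0, 0, 0], [0, 0, 0]]

B is strictly triangular, hence nilpotent: B³ = 0, so B³ = 0.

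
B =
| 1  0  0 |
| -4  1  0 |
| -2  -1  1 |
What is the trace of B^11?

3

B = I + N where N = [[0, 0, 0], [-4, 0, 0], [-2, -1, 0]] is strictly lower-triangular, so N^3 = 0.
(I + N)^11 = I + 11·N + 55·N^2 = [[1, 0, 0], [-44, 1, 0], [198, -11, 1]].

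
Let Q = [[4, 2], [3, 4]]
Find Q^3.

[[136, 108], [162, 136]]

Q^2 = [[22, 16], [24, 22]]
Q^3 = [[136, 108], [162, 136]]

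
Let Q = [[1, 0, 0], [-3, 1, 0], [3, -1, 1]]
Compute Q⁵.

Q = I + N where N = [[0, 0, 0], [-3, 0, 0], [3, -1, 0]] is strictly lower-triangular, so N³ = 0.
(I + N)⁵ = I + 5·N + 10·N² = [[1, 0, 0], [-15, 1, 0], [45, -5, 1]].

[[1, 0, 0], [-15, 1, 0], [45, -5, 1]]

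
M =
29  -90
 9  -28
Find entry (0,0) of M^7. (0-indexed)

1289

tr M = 1 and det M = -2, so the characteristic polynomial is λ² − (1)λ + (-2) with roots 2 and -1.
Eigenvectors give P = [[10, 3], [3, 1]] with P⁻¹ = [[1, -3], [-3, 10]], and M = P·diag(2, -1)·P⁻¹.
Then M^7 = P·diag(128, -1)·P⁻¹ = [[1280, -3], [384, -1]] · [[1, -3], [-3, 10]] = [[1289, -3870], [387, -1162]].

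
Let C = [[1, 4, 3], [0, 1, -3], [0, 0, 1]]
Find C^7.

C = I + N where N = [[0, 4, 3], [0, 0, -3], [0, 0, 0]] is strictly upper-triangular, so N^3 = 0.
(I + N)^7 = I + 7·N + 21·N^2 = [[1, 28, -231], [0, 1, -21], [0, 0, 1]].

[[1, 28, -231], [0, 1, -21], [0, 0, 1]]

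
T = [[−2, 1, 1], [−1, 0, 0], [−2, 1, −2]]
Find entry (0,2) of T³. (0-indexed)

9

T² = [[1, −1, −4], [2, −1, −1], [7, −4, 2]]
T³ = [[7, −3, 9], [−1, 1, 4], [−14, 9, 3]]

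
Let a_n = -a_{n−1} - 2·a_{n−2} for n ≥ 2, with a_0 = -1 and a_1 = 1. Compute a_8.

With companion matrix A = [[-1, -2], [1, 0]], [a_n, a_{n−1}]ᵀ = A·[a_{n−1}, a_{n−2}]ᵀ, so [a_8, a_7]ᵀ = A⁷·[a_1, a_0]ᵀ.
A⁷ = [[3, -14], [7, 10]], giving [a_8, a_7]ᵀ = [[17], [-3]].

17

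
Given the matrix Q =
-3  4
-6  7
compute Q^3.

[[-51, 52], [-78, 79]]

tr Q = 4 and det Q = 3, so the characteristic polynomial is λ² − (4)λ + (3) with roots 3 and 1.
Eigenvectors give P = [[2, 1], [3, 1]] with P⁻¹ = [[-1, 1], [3, -2]], and Q = P·diag(3, 1)·P⁻¹.
Then Q^3 = P·diag(27, 1)·P⁻¹ = [[54, 1], [81, 1]] · [[-1, 1], [3, -2]] = [[-51, 52], [-78, 79]].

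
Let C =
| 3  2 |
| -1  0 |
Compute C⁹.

tr C = 3 and det C = 2, so the characteristic polynomial is λ² − (3)λ + (2) with roots 2 and 1.
Eigenvectors give P = [[2, 1], [-1, -1]] with P⁻¹ = [[1, 1], [-1, -2]], and C = P·diag(2, 1)·P⁻¹.
Then C⁹ = P·diag(512, 1)·P⁻¹ = [[1024, 1], [-512, -1]] · [[1, 1], [-1, -2]] = [[1023, 1022], [-511, -510]].

[[1023, 1022], [-511, -510]]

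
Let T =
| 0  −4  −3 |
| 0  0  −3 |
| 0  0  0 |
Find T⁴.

[[0, 0, 0], [0, 0, 0], [0, 0, 0]]

T is strictly triangular, hence nilpotent: T³ = 0, so T⁴ = 0.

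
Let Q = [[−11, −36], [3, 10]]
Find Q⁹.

[[−2051, −6156], [513, 1540]]

tr Q = −1 and det Q = −2, so the characteristic polynomial is λ² − (−1)λ + (−2) with roots −2 and 1.
Eigenvectors give P = [[4, −3], [−1, 1]] with P⁻¹ = [[1, 3], [1, 4]], and Q = P·diag(−2, 1)·P⁻¹.
Then Q⁹ = P·diag(−512, 1)·P⁻¹ = [[−2048, −3], [512, 1]] · [[1, 3], [1, 4]] = [[−2051, −6156], [513, 1540]].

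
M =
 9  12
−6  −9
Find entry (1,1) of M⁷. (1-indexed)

6561

tr M = 0 and det M = −9, so the characteristic polynomial is λ² − (0)λ + (−9) with roots −3 and 3.
Eigenvectors give P = [[−1, 2], [1, −1]] with P⁻¹ = [[1, 2], [1, 1]], and M = P·diag(−3, 3)·P⁻¹.
Then M⁷ = P·diag(−2187, 2187)·P⁻¹ = [[2187, 4374], [−2187, −2187]] · [[1, 2], [1, 1]] = [[6561, 8748], [−4374, −6561]].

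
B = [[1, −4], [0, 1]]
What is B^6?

B = I + N where N = [[0, −4], [0, 0]] is strictly upper-triangular, so N^2 = 0.
(I + N)^6 = I + 6·N = [[1, −24], [0, 1]].

[[1, −24], [0, 1]]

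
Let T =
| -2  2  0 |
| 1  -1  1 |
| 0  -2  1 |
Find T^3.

[[-18, 14, -4], [7, -7, 1], [4, -2, -1]]

T^2 = [[6, -6, 2], [-3, 1, 0], [-2, 0, -1]]
T^3 = [[-18, 14, -4], [7, -7, 1], [4, -2, -1]]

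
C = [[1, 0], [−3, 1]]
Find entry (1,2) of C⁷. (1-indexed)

C = I + N where N = [[0, 0], [−3, 0]] is strictly lower-triangular, so N² = 0.
(I + N)⁷ = I + 7·N = [[1, 0], [−21, 1]].

0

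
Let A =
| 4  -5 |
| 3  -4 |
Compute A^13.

A² = I (check: tr A = 0 and det A = -1), so A^13 = A since 13 is odd.

[[4, -5], [3, -4]]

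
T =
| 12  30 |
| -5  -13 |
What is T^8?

tr T = -1 and det T = -6, so the characteristic polynomial is λ² − (-1)λ + (-6) with roots 2 and -3.
Eigenvectors give P = [[3, -2], [-1, 1]] with P⁻¹ = [[1, 2], [1, 3]], and T = P·diag(2, -3)·P⁻¹.
Then T^8 = P·diag(256, 6561)·P⁻¹ = [[768, -13122], [-256, 6561]] · [[1, 2], [1, 3]] = [[-12354, -37830], [6305, 19171]].

[[-12354, -37830], [6305, 19171]]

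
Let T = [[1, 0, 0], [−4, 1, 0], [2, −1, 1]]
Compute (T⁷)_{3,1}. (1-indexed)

98

T = I + N where N = [[0, 0, 0], [−4, 0, 0], [2, −1, 0]] is strictly lower-triangular, so N³ = 0.
(I + N)⁷ = I + 7·N + 21·N² = [[1, 0, 0], [−28, 1, 0], [98, −7, 1]].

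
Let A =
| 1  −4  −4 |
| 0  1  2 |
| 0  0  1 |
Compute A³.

[[1, −12, −36], [0, 1, 6], [0, 0, 1]]

A = I + N where N = [[0, −4, −4], [0, 0, 2], [0, 0, 0]] is strictly upper-triangular, so N³ = 0.
(I + N)³ = I + 3·N + 3·N² = [[1, −12, −36], [0, 1, 6], [0, 0, 1]].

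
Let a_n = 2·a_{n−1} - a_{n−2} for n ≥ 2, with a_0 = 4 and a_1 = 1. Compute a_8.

With companion matrix C = [[2, -1], [1, 0]], [a_n, a_{n−1}]ᵀ = C·[a_{n−1}, a_{n−2}]ᵀ, so [a_8, a_7]ᵀ = C^7·[a_1, a_0]ᵀ.
C^7 = [[8, -7], [7, -6]], giving [a_8, a_7]ᵀ = [[-20], [-17]].

-20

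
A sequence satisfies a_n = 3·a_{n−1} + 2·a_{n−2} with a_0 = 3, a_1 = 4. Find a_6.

2814

With companion matrix M = [[3, 2], [1, 0]], [a_n, a_{n−1}]ᵀ = M·[a_{n−1}, a_{n−2}]ᵀ, so [a_6, a_5]ᵀ = M⁵·[a_1, a_0]ᵀ.
M⁵ = [[495, 278], [139, 78]], giving [a_6, a_5]ᵀ = [[2814], [790]].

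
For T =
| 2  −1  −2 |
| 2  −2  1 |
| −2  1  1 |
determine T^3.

[[22, −9, −21], [12, −9, 2], [−18, 8, 15]]

T^2 = [[6, −2, −7], [−2, 3, −5], [−4, 1, 6]]
T^3 = [[22, −9, −21], [12, −9, 2], [−18, 8, 15]]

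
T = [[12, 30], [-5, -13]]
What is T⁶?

[[-1266, -3990], [665, 2059]]

tr T = -1 and det T = -6, so the characteristic polynomial is λ² − (-1)λ + (-6) with roots -3 and 2.
Eigenvectors give P = [[-2, -3], [1, 1]] with P⁻¹ = [[1, 3], [-1, -2]], and T = P·diag(-3, 2)·P⁻¹.
Then T⁶ = P·diag(729, 64)·P⁻¹ = [[-1458, -192], [729, 64]] · [[1, 3], [-1, -2]] = [[-1266, -3990], [665, 2059]].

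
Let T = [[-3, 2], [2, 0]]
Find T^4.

[[205, -102], [-102, 52]]

T^2 = [[13, -6], [-6, 4]]
T^3 = [[-51, 26], [26, -12]]
T^4 = [[205, -102], [-102, 52]]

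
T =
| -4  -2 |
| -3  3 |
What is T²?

[[22, 2], [3, 15]]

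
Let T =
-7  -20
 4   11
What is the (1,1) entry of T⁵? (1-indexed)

tr T = 4 and det T = 3, so the characteristic polynomial is λ² − (4)λ + (3) with roots 3 and 1.
Eigenvectors give P = [[-2, 5], [1, -2]] with P⁻¹ = [[2, 5], [1, 2]], and T = P·diag(3, 1)·P⁻¹.
Then T⁵ = P·diag(243, 1)·P⁻¹ = [[-486, 5], [243, -2]] · [[2, 5], [1, 2]] = [[-967, -2420], [484, 1211]].

-967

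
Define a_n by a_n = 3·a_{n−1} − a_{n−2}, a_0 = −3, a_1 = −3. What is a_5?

With companion matrix M = [[3, −1], [1, 0]], [a_n, a_{n−1}]ᵀ = M·[a_{n−1}, a_{n−2}]ᵀ, so [a_5, a_4]ᵀ = M⁴·[a_1, a_0]ᵀ.
M⁴ = [[55, −21], [21, −8]], giving [a_5, a_4]ᵀ = [[−102], [−39]].

−102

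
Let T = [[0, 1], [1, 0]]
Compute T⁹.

T² = I (check: tr T = 0 and det T = −1), so T⁹ = T since 9 is odd.

[[0, 1], [1, 0]]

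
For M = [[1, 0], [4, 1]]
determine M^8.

M = I + N where N = [[0, 0], [4, 0]] is strictly lower-triangular, so N^2 = 0.
(I + N)^8 = I + 8·N = [[1, 0], [32, 1]].

[[1, 0], [32, 1]]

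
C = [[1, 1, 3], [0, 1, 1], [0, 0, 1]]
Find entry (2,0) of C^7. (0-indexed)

C = I + N where N = [[0, 1, 3], [0, 0, 1], [0, 0, 0]] is strictly upper-triangular, so N^3 = 0.
(I + N)^7 = I + 7·N + 21·N^2 = [[1, 7, 42], [0, 1, 7], [0, 0, 1]].

0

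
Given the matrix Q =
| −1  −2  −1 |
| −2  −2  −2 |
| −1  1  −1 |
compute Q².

[[6, 5, 6], [8, 6, 8], [0, −1, 0]]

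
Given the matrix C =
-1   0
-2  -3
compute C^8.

tr C = -4 and det C = 3, so the characteristic polynomial is λ² − (-4)λ + (3) with roots -1 and -3.
Eigenvectors give P = [[1, 0], [-1, -1]] with P⁻¹ = [[1, 0], [-1, -1]], and C = P·diag(-1, -3)·P⁻¹.
Then C^8 = P·diag(1, 6561)·P⁻¹ = [[1, 0], [-1, -6561]] · [[1, 0], [-1, -1]] = [[1, 0], [6560, 6561]].

[[1, 0], [6560, 6561]]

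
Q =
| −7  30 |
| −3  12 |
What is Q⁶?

[[−5921, 19950], [−1995, 6714]]

tr Q = 5 and det Q = 6, so the characteristic polynomial is λ² − (5)λ + (6) with roots 2 and 3.
Eigenvectors give P = [[−10, 3], [−3, 1]] with P⁻¹ = [[−1, 3], [−3, 10]], and Q = P·diag(2, 3)·P⁻¹.
Then Q⁶ = P·diag(64, 729)·P⁻¹ = [[−640, 2187], [−192, 729]] · [[−1, 3], [−3, 10]] = [[−5921, 19950], [−1995, 6714]].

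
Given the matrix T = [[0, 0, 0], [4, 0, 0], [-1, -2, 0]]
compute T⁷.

[[0, 0, 0], [0, 0, 0], [0, 0, 0]]

T is strictly triangular, hence nilpotent: T³ = 0, so T⁷ = 0.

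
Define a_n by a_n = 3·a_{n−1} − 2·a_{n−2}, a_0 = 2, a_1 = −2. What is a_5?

With companion matrix T = [[3, −2], [1, 0]], [a_n, a_{n−1}]ᵀ = T·[a_{n−1}, a_{n−2}]ᵀ, so [a_5, a_4]ᵀ = T^4·[a_1, a_0]ᵀ.
T^4 = [[31, −30], [15, −14]], giving [a_5, a_4]ᵀ = [[−122], [−58]].

−122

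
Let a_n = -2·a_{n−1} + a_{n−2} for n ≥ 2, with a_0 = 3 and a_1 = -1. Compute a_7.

-379

With companion matrix C = [[-2, 1], [1, 0]], [a_n, a_{n−1}]ᵀ = C·[a_{n−1}, a_{n−2}]ᵀ, so [a_7, a_6]ᵀ = C⁶·[a_1, a_0]ᵀ.
C⁶ = [[169, -70], [-70, 29]], giving [a_7, a_6]ᵀ = [[-379], [157]].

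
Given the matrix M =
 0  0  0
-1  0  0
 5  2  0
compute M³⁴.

[[0, 0, 0], [0, 0, 0], [0, 0, 0]]

M is strictly triangular, hence nilpotent: M³ = 0, so M³⁴ = 0.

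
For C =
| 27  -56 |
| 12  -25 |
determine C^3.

[[195, -392], [84, -169]]

tr C = 2 and det C = -3, so the characteristic polynomial is λ² − (2)λ + (-3) with roots -1 and 3.
Eigenvectors give P = [[2, 7], [1, 3]] with P⁻¹ = [[-3, 7], [1, -2]], and C = P·diag(-1, 3)·P⁻¹.
Then C^3 = P·diag(-1, 27)·P⁻¹ = [[-2, 189], [-1, 81]] · [[-3, 7], [1, -2]] = [[195, -392], [84, -169]].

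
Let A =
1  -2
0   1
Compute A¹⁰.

[[1, -20], [0, 1]]

A = I + N where N = [[0, -2], [0, 0]] is strictly upper-triangular, so N² = 0.
(I + N)¹⁰ = I + 10·N = [[1, -20], [0, 1]].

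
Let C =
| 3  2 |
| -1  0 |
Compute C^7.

[[255, 254], [-127, -126]]

tr C = 3 and det C = 2, so the characteristic polynomial is λ² − (3)λ + (2) with roots 1 and 2.
Eigenvectors give P = [[-1, 2], [1, -1]] with P⁻¹ = [[1, 2], [1, 1]], and C = P·diag(1, 2)·P⁻¹.
Then C^7 = P·diag(1, 128)·P⁻¹ = [[-1, 256], [1, -128]] · [[1, 2], [1, 1]] = [[255, 254], [-127, -126]].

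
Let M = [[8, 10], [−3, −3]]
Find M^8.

[[38086, 63050], [−18915, −31269]]

tr M = 5 and det M = 6, so the characteristic polynomial is λ² − (5)λ + (6) with roots 2 and 3.
Eigenvectors give P = [[−5, −2], [3, 1]] with P⁻¹ = [[1, 2], [−3, −5]], and M = P·diag(2, 3)·P⁻¹.
Then M^8 = P·diag(256, 6561)·P⁻¹ = [[−1280, −13122], [768, 6561]] · [[1, 2], [−3, −5]] = [[38086, 63050], [−18915, −31269]].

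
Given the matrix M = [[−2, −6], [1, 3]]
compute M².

M² = M (a projection; rank 1, trace 1), so M² = M.

[[−2, −6], [1, 3]]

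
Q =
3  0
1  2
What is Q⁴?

tr Q = 5 and det Q = 6, so the characteristic polynomial is λ² − (5)λ + (6) with roots 3 and 2.
Eigenvectors give P = [[−1, 0], [−1, 1]] with P⁻¹ = [[−1, 0], [−1, 1]], and Q = P·diag(3, 2)·P⁻¹.
Then Q⁴ = P·diag(81, 16)·P⁻¹ = [[−81, 0], [−81, 16]] · [[−1, 0], [−1, 1]] = [[81, 0], [65, 16]].

[[81, 0], [65, 16]]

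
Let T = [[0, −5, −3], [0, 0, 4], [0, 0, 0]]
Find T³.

[[0, 0, 0], [0, 0, 0], [0, 0, 0]]

T is strictly triangular, hence nilpotent: T³ = 0, so T³ = 0.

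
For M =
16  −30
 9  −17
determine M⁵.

tr M = −1 and det M = −2, so the characteristic polynomial is λ² − (−1)λ + (−2) with roots 1 and −2.
Eigenvectors give P = [[−2, 5], [−1, 3]] with P⁻¹ = [[−3, 5], [−1, 2]], and M = P·diag(1, −2)·P⁻¹.
Then M⁵ = P·diag(1, −32)·P⁻¹ = [[−2, −160], [−1, −96]] · [[−3, 5], [−1, 2]] = [[166, −330], [99, −197]].

[[166, −330], [99, −197]]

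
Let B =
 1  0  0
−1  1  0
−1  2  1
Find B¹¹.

B = I + N where N = [[0, 0, 0], [−1, 0, 0], [−1, 2, 0]] is strictly lower-triangular, so N³ = 0.
(I + N)¹¹ = I + 11·N + 55·N² = [[1, 0, 0], [−11, 1, 0], [−121, 22, 1]].

[[1, 0, 0], [−11, 1, 0], [−121, 22, 1]]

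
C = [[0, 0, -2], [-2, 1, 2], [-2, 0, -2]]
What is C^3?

[[-8, 0, -16], [-6, 1, 10], [-16, 0, -24]]

C^2 = [[4, 0, 4], [-6, 1, 2], [4, 0, 8]]
C^3 = [[-8, 0, -16], [-6, 1, 10], [-16, 0, -24]]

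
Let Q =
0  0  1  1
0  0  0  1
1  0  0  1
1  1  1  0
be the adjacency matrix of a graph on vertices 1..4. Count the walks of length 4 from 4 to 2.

The number of length-4 walks from vertex 4 to vertex 2 is entry (4,2) of Q⁴, where Q is the adjacency matrix.
Q² = [[2, 1, 1, 1], [1, 1, 1, 0], [1, 1, 2, 1], [1, 0, 1, 3]]
Q³ = [[2, 1, 3, 4], [1, 0, 1, 3], [3, 1, 2, 4], [4, 3, 4, 2]]
Q⁴ = [[7, 4, 6, 6], [4, 3, 4, 2], [6, 4, 7, 6], [6, 2, 6, 11]]

2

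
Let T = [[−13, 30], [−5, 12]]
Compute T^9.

tr T = −1 and det T = −6, so the characteristic polynomial is λ² − (−1)λ + (−6) with roots 2 and −3.
Eigenvectors give P = [[−2, 3], [−1, 1]] with P⁻¹ = [[1, −3], [1, −2]], and T = P·diag(2, −3)·P⁻¹.
Then T^9 = P·diag(512, −19683)·P⁻¹ = [[−1024, −59049], [−512, −19683]] · [[1, −3], [1, −2]] = [[−60073, 121170], [−20195, 40902]].

[[−60073, 121170], [−20195, 40902]]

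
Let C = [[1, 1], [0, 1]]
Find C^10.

[[1, 10], [0, 1]]

C = I + N where N = [[0, 1], [0, 0]] is strictly upper-triangular, so N^2 = 0.
(I + N)^10 = I + 10·N = [[1, 10], [0, 1]].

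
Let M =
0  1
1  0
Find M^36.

M² = I (check: tr M = 0 and det M = -1), so M^36 = I since 36 is even.

[[1, 0], [0, 1]]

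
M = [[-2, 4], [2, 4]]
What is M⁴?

[[176, 288], [144, 608]]

M² = [[12, 8], [4, 24]]
M³ = [[-8, 80], [40, 112]]
M⁴ = [[176, 288], [144, 608]]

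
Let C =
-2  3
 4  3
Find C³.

[[-20, 57], [76, 75]]

C² = [[16, 3], [4, 21]]
C³ = [[-20, 57], [76, 75]]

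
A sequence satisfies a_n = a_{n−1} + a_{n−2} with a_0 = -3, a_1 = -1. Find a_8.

With companion matrix C = [[1, 1], [1, 0]], [a_n, a_{n−1}]ᵀ = C·[a_{n−1}, a_{n−2}]ᵀ, so [a_8, a_7]ᵀ = C^7·[a_1, a_0]ᵀ.
C^7 = [[21, 13], [13, 8]], giving [a_8, a_7]ᵀ = [[-60], [-37]].

-60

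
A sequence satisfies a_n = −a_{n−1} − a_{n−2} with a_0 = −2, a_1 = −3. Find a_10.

−3

With companion matrix T = [[−1, −1], [1, 0]], [a_n, a_{n−1}]ᵀ = T·[a_{n−1}, a_{n−2}]ᵀ, so [a_10, a_9]ᵀ = T⁹·[a_1, a_0]ᵀ.
T⁹ = [[1, 0], [0, 1]], giving [a_10, a_9]ᵀ = [[−3], [−2]].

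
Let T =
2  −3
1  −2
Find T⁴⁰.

T² = I (check: tr T = 0 and det T = −1), so T⁴⁰ = I since 40 is even.

[[1, 0], [0, 1]]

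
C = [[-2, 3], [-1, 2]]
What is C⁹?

C² = I (check: tr C = 0 and det C = -1), so C⁹ = C since 9 is odd.

[[-2, 3], [-1, 2]]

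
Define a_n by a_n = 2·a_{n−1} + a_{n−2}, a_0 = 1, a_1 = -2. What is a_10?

With companion matrix Q = [[2, 1], [1, 0]], [a_n, a_{n−1}]ᵀ = Q·[a_{n−1}, a_{n−2}]ᵀ, so [a_10, a_9]ᵀ = Q⁹·[a_1, a_0]ᵀ.
Q⁹ = [[2378, 985], [985, 408]], giving [a_10, a_9]ᵀ = [[-3771], [-1562]].

-3771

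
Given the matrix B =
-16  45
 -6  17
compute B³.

[[-46, 135], [-18, 53]]

tr B = 1 and det B = -2, so the characteristic polynomial is λ² − (1)λ + (-2) with roots -1 and 2.
Eigenvectors give P = [[-3, -5], [-1, -2]] with P⁻¹ = [[-2, 5], [1, -3]], and B = P·diag(-1, 2)·P⁻¹.
Then B³ = P·diag(-1, 8)·P⁻¹ = [[3, -40], [1, -16]] · [[-2, 5], [1, -3]] = [[-46, 135], [-18, 53]].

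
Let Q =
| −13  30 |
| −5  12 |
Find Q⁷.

[[−6817, 13890], [−2315, 4758]]

tr Q = −1 and det Q = −6, so the characteristic polynomial is λ² − (−1)λ + (−6) with roots −3 and 2.
Eigenvectors give P = [[3, −2], [1, −1]] with P⁻¹ = [[1, −2], [1, −3]], and Q = P·diag(−3, 2)·P⁻¹.
Then Q⁷ = P·diag(−2187, 128)·P⁻¹ = [[−6561, −256], [−2187, −128]] · [[1, −2], [1, −3]] = [[−6817, 13890], [−2315, 4758]].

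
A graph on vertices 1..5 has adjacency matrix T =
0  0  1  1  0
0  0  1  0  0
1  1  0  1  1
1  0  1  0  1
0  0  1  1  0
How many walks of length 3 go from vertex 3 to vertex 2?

The number of length-3 walks from vertex 3 to vertex 2 is entry (3,2) of T³, where T is the adjacency matrix.
T² = [[2, 1, 1, 1, 2], [1, 1, 0, 1, 1], [1, 0, 4, 2, 1], [1, 1, 2, 3, 1], [2, 1, 1, 1, 2]]
T³ = [[2, 1, 6, 5, 2], [1, 0, 4, 2, 1], [6, 4, 4, 6, 6], [5, 2, 6, 4, 5], [2, 1, 6, 5, 2]]

4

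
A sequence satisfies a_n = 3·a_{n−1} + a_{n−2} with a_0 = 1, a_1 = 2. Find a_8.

With companion matrix B = [[3, 1], [1, 0]], [a_n, a_{n−1}]ᵀ = B·[a_{n−1}, a_{n−2}]ᵀ, so [a_8, a_7]ᵀ = B⁷·[a_1, a_0]ᵀ.
B⁷ = [[3927, 1189], [1189, 360]], giving [a_8, a_7]ᵀ = [[9043], [2738]].

9043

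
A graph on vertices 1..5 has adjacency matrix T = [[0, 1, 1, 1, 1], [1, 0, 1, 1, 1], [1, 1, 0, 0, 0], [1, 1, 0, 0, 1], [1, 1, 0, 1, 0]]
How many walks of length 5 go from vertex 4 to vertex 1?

The number of length-5 walks from vertex 4 to vertex 1 is entry (4,1) of T⁵, where T is the adjacency matrix.
T² = [[4, 3, 1, 2, 2], [3, 4, 1, 2, 2], [1, 1, 2, 2, 2], [2, 2, 2, 3, 2], [2, 2, 2, 2, 3]]
T³ = [[8, 9, 7, 9, 9], [9, 8, 7, 9, 9], [7, 7, 2, 4, 4], [9, 9, 4, 6, 7], [9, 9, 4, 7, 6]]
T⁴ = [[34, 33, 17, 26, 26], [33, 34, 17, 26, 26], [17, 17, 14, 18, 18], [26, 26, 18, 25, 24], [26, 26, 18, 24, 25]]
T⁵ = [[102, 103, 67, 93, 93], [103, 102, 67, 93, 93], [67, 67, 34, 52, 52], [93, 93, 52, 76, 77], [93, 93, 52, 77, 76]]

93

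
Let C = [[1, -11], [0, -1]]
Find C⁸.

[[1, 0], [0, 1]]

C² = I (check: tr C = 0 and det C = -1), so C⁸ = I since 8 is even.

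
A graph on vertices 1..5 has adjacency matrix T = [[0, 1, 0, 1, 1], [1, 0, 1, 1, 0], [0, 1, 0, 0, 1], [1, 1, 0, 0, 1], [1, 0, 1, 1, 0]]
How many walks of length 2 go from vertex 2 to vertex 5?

The number of length-2 walks from vertex 2 to vertex 5 is entry (2,5) of T^2, where T is the adjacency matrix.
T^2 = [[3, 1, 2, 2, 1], [1, 3, 0, 1, 3], [2, 0, 2, 2, 0], [2, 1, 2, 3, 1], [1, 3, 0, 1, 3]]

3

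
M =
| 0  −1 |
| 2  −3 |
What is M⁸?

tr M = −3 and det M = 2, so the characteristic polynomial is λ² − (−3)λ + (2) with roots −2 and −1.
Eigenvectors give P = [[−1, 1], [−2, 1]] with P⁻¹ = [[1, −1], [2, −1]], and M = P·diag(−2, −1)·P⁻¹.
Then M⁸ = P·diag(256, 1)·P⁻¹ = [[−256, 1], [−512, 1]] · [[1, −1], [2, −1]] = [[−254, 255], [−510, 511]].

[[−254, 255], [−510, 511]]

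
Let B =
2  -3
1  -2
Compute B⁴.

[[1, 0], [0, 1]]

B² = I (check: tr B = 0 and det B = -1), so B⁴ = I since 4 is even.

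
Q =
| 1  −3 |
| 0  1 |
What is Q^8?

[[1, −24], [0, 1]]

Q = I + N where N = [[0, −3], [0, 0]] is strictly upper-triangular, so N^2 = 0.
(I + N)^8 = I + 8·N = [[1, −24], [0, 1]].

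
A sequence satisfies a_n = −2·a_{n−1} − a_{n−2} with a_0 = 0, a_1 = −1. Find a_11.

−11

With companion matrix A = [[−2, −1], [1, 0]], [a_n, a_{n−1}]ᵀ = A·[a_{n−1}, a_{n−2}]ᵀ, so [a_11, a_10]ᵀ = A^10·[a_1, a_0]ᵀ.
A^10 = [[11, 10], [−10, −9]], giving [a_11, a_10]ᵀ = [[−11], [10]].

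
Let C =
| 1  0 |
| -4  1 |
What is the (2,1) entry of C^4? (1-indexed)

C = I + N where N = [[0, 0], [-4, 0]] is strictly lower-triangular, so N^2 = 0.
(I + N)^4 = I + 4·N = [[1, 0], [-16, 1]].

-16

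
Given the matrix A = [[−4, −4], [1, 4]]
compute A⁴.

[[144, 0], [0, 144]]

A² = [[12, 0], [0, 12]]
A³ = [[−48, −48], [12, 48]]
A⁴ = [[144, 0], [0, 144]]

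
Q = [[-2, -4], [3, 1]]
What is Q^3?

Q^2 = [[-8, 4], [-3, -11]]
Q^3 = [[28, 36], [-27, 1]]

[[28, 36], [-27, 1]]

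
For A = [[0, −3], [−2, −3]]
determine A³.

[[−18, −45], [−30, −63]]

A² = [[6, 9], [6, 15]]
A³ = [[−18, −45], [−30, −63]]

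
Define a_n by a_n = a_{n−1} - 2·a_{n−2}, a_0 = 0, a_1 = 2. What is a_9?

With companion matrix M = [[1, -2], [1, 0]], [a_n, a_{n−1}]ᵀ = M·[a_{n−1}, a_{n−2}]ᵀ, so [a_9, a_8]ᵀ = M⁸·[a_1, a_0]ᵀ.
M⁸ = [[-17, 6], [-3, -14]], giving [a_9, a_8]ᵀ = [[-34], [-6]].

-34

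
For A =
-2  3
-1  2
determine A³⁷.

A² = I (check: tr A = 0 and det A = -1), so A³⁷ = A since 37 is odd.

[[-2, 3], [-1, 2]]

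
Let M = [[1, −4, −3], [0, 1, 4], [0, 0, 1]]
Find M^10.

[[1, −40, −750], [0, 1, 40], [0, 0, 1]]

M = I + N where N = [[0, −4, −3], [0, 0, 4], [0, 0, 0]] is strictly upper-triangular, so N^3 = 0.
(I + N)^10 = I + 10·N + 45·N^2 = [[1, −40, −750], [0, 1, 40], [0, 0, 1]].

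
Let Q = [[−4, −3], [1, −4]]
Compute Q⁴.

Q² = [[13, 24], [−8, 13]]
Q³ = [[−28, −135], [45, −28]]
Q⁴ = [[−23, 624], [−208, −23]]

[[−23, 624], [−208, −23]]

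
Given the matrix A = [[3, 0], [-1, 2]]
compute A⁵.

[[243, 0], [-211, 32]]

tr A = 5 and det A = 6, so the characteristic polynomial is λ² − (5)λ + (6) with roots 2 and 3.
Eigenvectors give P = [[0, -1], [1, 1]] with P⁻¹ = [[1, 1], [-1, 0]], and A = P·diag(2, 3)·P⁻¹.
Then A⁵ = P·diag(32, 243)·P⁻¹ = [[0, -243], [32, 243]] · [[1, 1], [-1, 0]] = [[243, 0], [-211, 32]].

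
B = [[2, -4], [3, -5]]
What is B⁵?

[[92, -124], [93, -125]]

tr B = -3 and det B = 2, so the characteristic polynomial is λ² − (-3)λ + (2) with roots -1 and -2.
Eigenvectors give P = [[4, 1], [3, 1]] with P⁻¹ = [[1, -1], [-3, 4]], and B = P·diag(-1, -2)·P⁻¹.
Then B⁵ = P·diag(-1, -32)·P⁻¹ = [[-4, -32], [-3, -32]] · [[1, -1], [-3, 4]] = [[92, -124], [93, -125]].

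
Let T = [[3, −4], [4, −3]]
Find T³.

[[−21, 28], [−28, 21]]

T² = [[−7, 0], [0, −7]]
T³ = [[−21, 28], [−28, 21]]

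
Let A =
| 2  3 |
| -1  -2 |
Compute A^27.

[[2, 3], [-1, -2]]

A² = I (check: tr A = 0 and det A = -1), so A^27 = A since 27 is odd.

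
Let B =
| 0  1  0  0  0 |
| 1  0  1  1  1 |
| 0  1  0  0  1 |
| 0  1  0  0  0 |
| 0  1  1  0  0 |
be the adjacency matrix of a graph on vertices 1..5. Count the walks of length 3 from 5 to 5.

The number of length-3 walks from vertex 5 to vertex 5 is entry (5,5) of B³, where B is the adjacency matrix.
B² = [[1, 0, 1, 1, 1], [0, 4, 1, 0, 1], [1, 1, 2, 1, 1], [1, 0, 1, 1, 1], [1, 1, 1, 1, 2]]
B³ = [[0, 4, 1, 0, 1], [4, 2, 5, 4, 5], [1, 5, 2, 1, 3], [0, 4, 1, 0, 1], [1, 5, 3, 1, 2]]

2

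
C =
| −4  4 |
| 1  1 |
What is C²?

[[20, −12], [−3, 5]]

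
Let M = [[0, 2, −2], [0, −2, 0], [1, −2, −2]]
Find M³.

[[4, −12, −4], [0, −8, 0], [2, −28, 0]]

M² = [[−2, 0, 4], [0, 4, 0], [−2, 10, 2]]
M³ = [[4, −12, −4], [0, −8, 0], [2, −28, 0]]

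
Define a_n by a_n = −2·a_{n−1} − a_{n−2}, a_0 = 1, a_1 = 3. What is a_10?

−39

With companion matrix T = [[−2, −1], [1, 0]], [a_n, a_{n−1}]ᵀ = T·[a_{n−1}, a_{n−2}]ᵀ, so [a_10, a_9]ᵀ = T^9·[a_1, a_0]ᵀ.
T^9 = [[−10, −9], [9, 8]], giving [a_10, a_9]ᵀ = [[−39], [35]].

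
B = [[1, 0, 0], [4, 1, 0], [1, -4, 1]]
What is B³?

[[1, 0, 0], [12, 1, 0], [-45, -12, 1]]

B = I + N where N = [[0, 0, 0], [4, 0, 0], [1, -4, 0]] is strictly lower-triangular, so N³ = 0.
(I + N)³ = I + 3·N + 3·N² = [[1, 0, 0], [12, 1, 0], [-45, -12, 1]].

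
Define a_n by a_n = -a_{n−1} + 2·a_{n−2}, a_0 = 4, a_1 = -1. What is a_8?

With companion matrix T = [[-1, 2], [1, 0]], [a_n, a_{n−1}]ᵀ = T·[a_{n−1}, a_{n−2}]ᵀ, so [a_8, a_7]ᵀ = T⁷·[a_1, a_0]ᵀ.
T⁷ = [[-85, 86], [43, -42]], giving [a_8, a_7]ᵀ = [[429], [-211]].

429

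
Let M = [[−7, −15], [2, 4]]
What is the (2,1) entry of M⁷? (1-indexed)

tr M = −3 and det M = 2, so the characteristic polynomial is λ² − (−3)λ + (2) with roots −1 and −2.
Eigenvectors give P = [[−5, −3], [2, 1]] with P⁻¹ = [[1, 3], [−2, −5]], and M = P·diag(−1, −2)·P⁻¹.
Then M⁷ = P·diag(−1, −128)·P⁻¹ = [[5, 384], [−2, −128]] · [[1, 3], [−2, −5]] = [[−763, −1905], [254, 634]].

254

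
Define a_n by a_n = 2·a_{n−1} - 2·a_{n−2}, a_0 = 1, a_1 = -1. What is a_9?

-16

With companion matrix Q = [[2, -2], [1, 0]], [a_n, a_{n−1}]ᵀ = Q·[a_{n−1}, a_{n−2}]ᵀ, so [a_9, a_8]ᵀ = Q⁸·[a_1, a_0]ᵀ.
Q⁸ = [[16, 0], [0, 16]], giving [a_9, a_8]ᵀ = [[-16], [16]].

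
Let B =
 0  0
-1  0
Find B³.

B is strictly triangular, hence nilpotent: B² = 0, so B³ = 0.

[[0, 0], [0, 0]]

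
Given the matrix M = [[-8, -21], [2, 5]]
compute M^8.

tr M = -3 and det M = 2, so the characteristic polynomial is λ² − (-3)λ + (2) with roots -2 and -1.
Eigenvectors give P = [[7, -3], [-2, 1]] with P⁻¹ = [[1, 3], [2, 7]], and M = P·diag(-2, -1)·P⁻¹.
Then M^8 = P·diag(256, 1)·P⁻¹ = [[1792, -3], [-512, 1]] · [[1, 3], [2, 7]] = [[1786, 5355], [-510, -1529]].

[[1786, 5355], [-510, -1529]]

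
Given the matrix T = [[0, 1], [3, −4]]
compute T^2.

[[3, −4], [−12, 19]]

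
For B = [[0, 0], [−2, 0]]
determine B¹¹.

[[0, 0], [0, 0]]

B is strictly triangular, hence nilpotent: B² = 0, so B¹¹ = 0.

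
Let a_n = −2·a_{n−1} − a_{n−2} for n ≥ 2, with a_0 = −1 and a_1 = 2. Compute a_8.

−9

With companion matrix M = [[−2, −1], [1, 0]], [a_n, a_{n−1}]ᵀ = M·[a_{n−1}, a_{n−2}]ᵀ, so [a_8, a_7]ᵀ = M⁷·[a_1, a_0]ᵀ.
M⁷ = [[−8, −7], [7, 6]], giving [a_8, a_7]ᵀ = [[−9], [8]].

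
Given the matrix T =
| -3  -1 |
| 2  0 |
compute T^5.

[[-63, -31], [62, 30]]

tr T = -3 and det T = 2, so the characteristic polynomial is λ² − (-3)λ + (2) with roots -2 and -1.
Eigenvectors give P = [[1, 1], [-1, -2]] with P⁻¹ = [[2, 1], [-1, -1]], and T = P·diag(-2, -1)·P⁻¹.
Then T^5 = P·diag(-32, -1)·P⁻¹ = [[-32, -1], [32, 2]] · [[2, 1], [-1, -1]] = [[-63, -31], [62, 30]].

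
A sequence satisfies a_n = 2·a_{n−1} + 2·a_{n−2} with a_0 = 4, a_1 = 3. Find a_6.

712

With companion matrix B = [[2, 2], [1, 0]], [a_n, a_{n−1}]ᵀ = B·[a_{n−1}, a_{n−2}]ᵀ, so [a_6, a_5]ᵀ = B^5·[a_1, a_0]ᵀ.
B^5 = [[120, 88], [44, 32]], giving [a_6, a_5]ᵀ = [[712], [260]].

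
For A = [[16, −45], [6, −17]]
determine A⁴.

[[−74, 225], [−30, 91]]

tr A = −1 and det A = −2, so the characteristic polynomial is λ² − (−1)λ + (−2) with roots 1 and −2.
Eigenvectors give P = [[3, −5], [1, −2]] with P⁻¹ = [[2, −5], [1, −3]], and A = P·diag(1, −2)·P⁻¹.
Then A⁴ = P·diag(1, 16)·P⁻¹ = [[3, −80], [1, −32]] · [[2, −5], [1, −3]] = [[−74, 225], [−30, 91]].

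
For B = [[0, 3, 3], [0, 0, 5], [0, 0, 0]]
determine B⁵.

B is strictly triangular, hence nilpotent: B³ = 0, so B⁵ = 0.

[[0, 0, 0], [0, 0, 0], [0, 0, 0]]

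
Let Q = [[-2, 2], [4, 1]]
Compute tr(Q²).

21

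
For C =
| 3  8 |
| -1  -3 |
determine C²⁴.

[[1, 0], [0, 1]]

C² = I (check: tr C = 0 and det C = -1), so C²⁴ = I since 24 is even.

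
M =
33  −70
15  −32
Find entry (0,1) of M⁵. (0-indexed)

tr M = 1 and det M = −6, so the characteristic polynomial is λ² − (1)λ + (−6) with roots −2 and 3.
Eigenvectors give P = [[2, 7], [1, 3]] with P⁻¹ = [[−3, 7], [1, −2]], and M = P·diag(−2, 3)·P⁻¹.
Then M⁵ = P·diag(−32, 243)·P⁻¹ = [[−64, 1701], [−32, 729]] · [[−3, 7], [1, −2]] = [[1893, −3850], [825, −1682]].

−3850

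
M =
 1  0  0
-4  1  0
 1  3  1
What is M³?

[[1, 0, 0], [-12, 1, 0], [-33, 9, 1]]

M = I + N where N = [[0, 0, 0], [-4, 0, 0], [1, 3, 0]] is strictly lower-triangular, so N³ = 0.
(I + N)³ = I + 3·N + 3·N² = [[1, 0, 0], [-12, 1, 0], [-33, 9, 1]].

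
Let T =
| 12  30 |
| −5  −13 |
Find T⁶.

[[−1266, −3990], [665, 2059]]

tr T = −1 and det T = −6, so the characteristic polynomial is λ² − (−1)λ + (−6) with roots 2 and −3.
Eigenvectors give P = [[−3, 2], [1, −1]] with P⁻¹ = [[−1, −2], [−1, −3]], and T = P·diag(2, −3)·P⁻¹.
Then T⁶ = P·diag(64, 729)·P⁻¹ = [[−192, 1458], [64, −729]] · [[−1, −2], [−1, −3]] = [[−1266, −3990], [665, 2059]].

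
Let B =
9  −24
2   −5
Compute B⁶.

tr B = 4 and det B = 3, so the characteristic polynomial is λ² − (4)λ + (3) with roots 3 and 1.
Eigenvectors give P = [[4, 3], [1, 1]] with P⁻¹ = [[1, −3], [−1, 4]], and B = P·diag(3, 1)·P⁻¹.
Then B⁶ = P·diag(729, 1)·P⁻¹ = [[2916, 3], [729, 1]] · [[1, −3], [−1, 4]] = [[2913, −8736], [728, −2183]].

[[2913, −8736], [728, −2183]]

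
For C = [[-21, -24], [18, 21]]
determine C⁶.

tr C = 0 and det C = -9, so the characteristic polynomial is λ² − (0)λ + (-9) with roots 3 and -3.
Eigenvectors give P = [[-1, 4], [1, -3]] with P⁻¹ = [[3, 4], [1, 1]], and C = P·diag(3, -3)·P⁻¹.
Then C⁶ = P·diag(729, 729)·P⁻¹ = [[-729, 2916], [729, -2187]] · [[3, 4], [1, 1]] = [[729, 0], [0, 729]].

[[729, 0], [0, 729]]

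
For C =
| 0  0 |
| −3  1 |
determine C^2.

[[0, 0], [−3, 1]]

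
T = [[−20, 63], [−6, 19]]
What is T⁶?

tr T = −1 and det T = −2, so the characteristic polynomial is λ² − (−1)λ + (−2) with roots −2 and 1.
Eigenvectors give P = [[7, 3], [2, 1]] with P⁻¹ = [[1, −3], [−2, 7]], and T = P·diag(−2, 1)·P⁻¹.
Then T⁶ = P·diag(64, 1)·P⁻¹ = [[448, 3], [128, 1]] · [[1, −3], [−2, 7]] = [[442, −1323], [126, −377]].

[[442, −1323], [126, −377]]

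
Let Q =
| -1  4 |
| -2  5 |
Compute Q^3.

[[-25, 52], [-26, 53]]

tr Q = 4 and det Q = 3, so the characteristic polynomial is λ² − (4)λ + (3) with roots 3 and 1.
Eigenvectors give P = [[1, 2], [1, 1]] with P⁻¹ = [[-1, 2], [1, -1]], and Q = P·diag(3, 1)·P⁻¹.
Then Q^3 = P·diag(27, 1)·P⁻¹ = [[27, 2], [27, 1]] · [[-1, 2], [1, -1]] = [[-25, 52], [-26, 53]].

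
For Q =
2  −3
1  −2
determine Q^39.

[[2, −3], [1, −2]]

Q² = I (check: tr Q = 0 and det Q = −1), so Q^39 = Q since 39 is odd.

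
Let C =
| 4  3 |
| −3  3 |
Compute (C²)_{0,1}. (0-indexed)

21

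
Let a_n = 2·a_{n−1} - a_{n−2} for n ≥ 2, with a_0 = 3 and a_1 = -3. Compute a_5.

With companion matrix C = [[2, -1], [1, 0]], [a_n, a_{n−1}]ᵀ = C·[a_{n−1}, a_{n−2}]ᵀ, so [a_5, a_4]ᵀ = C⁴·[a_1, a_0]ᵀ.
C⁴ = [[5, -4], [4, -3]], giving [a_5, a_4]ᵀ = [[-27], [-21]].

-27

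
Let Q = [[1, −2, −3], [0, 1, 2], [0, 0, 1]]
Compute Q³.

Q = I + N where N = [[0, −2, −3], [0, 0, 2], [0, 0, 0]] is strictly upper-triangular, so N³ = 0.
(I + N)³ = I + 3·N + 3·N² = [[1, −6, −21], [0, 1, 6], [0, 0, 1]].

[[1, −6, −21], [0, 1, 6], [0, 0, 1]]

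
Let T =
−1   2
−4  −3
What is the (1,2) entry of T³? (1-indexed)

T² = [[−7, −8], [16, 1]]
T³ = [[39, 10], [−20, 29]]

10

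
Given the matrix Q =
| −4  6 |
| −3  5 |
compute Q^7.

tr Q = 1 and det Q = −2, so the characteristic polynomial is λ² − (1)λ + (−2) with roots 2 and −1.
Eigenvectors give P = [[−1, 2], [−1, 1]] with P⁻¹ = [[1, −2], [1, −1]], and Q = P·diag(2, −1)·P⁻¹.
Then Q^7 = P·diag(128, −1)·P⁻¹ = [[−128, −2], [−128, −1]] · [[1, −2], [1, −1]] = [[−130, 258], [−129, 257]].

[[−130, 258], [−129, 257]]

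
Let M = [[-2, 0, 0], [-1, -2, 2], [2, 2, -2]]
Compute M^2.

[[4, 0, 0], [8, 8, -8], [-10, -8, 8]]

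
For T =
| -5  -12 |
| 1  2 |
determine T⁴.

tr T = -3 and det T = 2, so the characteristic polynomial is λ² − (-3)λ + (2) with roots -1 and -2.
Eigenvectors give P = [[-3, 4], [1, -1]] with P⁻¹ = [[1, 4], [1, 3]], and T = P·diag(-1, -2)·P⁻¹.
Then T⁴ = P·diag(1, 16)·P⁻¹ = [[-3, 64], [1, -16]] · [[1, 4], [1, 3]] = [[61, 180], [-15, -44]].

[[61, 180], [-15, -44]]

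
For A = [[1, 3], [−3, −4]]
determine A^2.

[[−8, −9], [9, 7]]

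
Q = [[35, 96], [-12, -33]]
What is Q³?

[[251, 672], [-84, -225]]

tr Q = 2 and det Q = -3, so the characteristic polynomial is λ² − (2)λ + (-3) with roots -1 and 3.
Eigenvectors give P = [[-8, -3], [3, 1]] with P⁻¹ = [[1, 3], [-3, -8]], and Q = P·diag(-1, 3)·P⁻¹.
Then Q³ = P·diag(-1, 27)·P⁻¹ = [[8, -81], [-3, 27]] · [[1, 3], [-3, -8]] = [[251, 672], [-84, -225]].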